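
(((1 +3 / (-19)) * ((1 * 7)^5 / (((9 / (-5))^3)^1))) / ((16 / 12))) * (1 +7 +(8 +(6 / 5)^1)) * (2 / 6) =-144540200 / 13851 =-10435.36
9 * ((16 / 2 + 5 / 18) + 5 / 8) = 80.12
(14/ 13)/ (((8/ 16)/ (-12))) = -336/ 13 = -25.85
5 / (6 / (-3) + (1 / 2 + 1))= -10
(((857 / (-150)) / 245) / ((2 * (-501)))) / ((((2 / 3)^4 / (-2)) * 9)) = -857 / 32732000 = -0.00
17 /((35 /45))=153 /7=21.86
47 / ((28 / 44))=517 / 7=73.86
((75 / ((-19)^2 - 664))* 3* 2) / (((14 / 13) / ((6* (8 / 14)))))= -23400 / 4949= -4.73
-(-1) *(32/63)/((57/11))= 352/3591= 0.10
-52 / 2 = -26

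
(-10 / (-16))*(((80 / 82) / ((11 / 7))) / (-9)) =-175 / 4059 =-0.04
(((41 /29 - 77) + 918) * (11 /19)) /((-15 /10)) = -537460 /1653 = -325.14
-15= -15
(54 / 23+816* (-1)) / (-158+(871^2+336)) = -18714 / 17452837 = -0.00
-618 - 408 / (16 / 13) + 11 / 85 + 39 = -154763 / 170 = -910.37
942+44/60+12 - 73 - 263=9281/15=618.73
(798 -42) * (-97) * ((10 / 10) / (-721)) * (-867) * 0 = 0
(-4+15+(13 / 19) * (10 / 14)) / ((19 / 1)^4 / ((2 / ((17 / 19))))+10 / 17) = 51952 / 263642043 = 0.00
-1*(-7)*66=462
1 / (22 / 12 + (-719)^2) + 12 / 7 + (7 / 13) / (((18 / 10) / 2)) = 839252936 / 362907909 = 2.31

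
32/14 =16/7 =2.29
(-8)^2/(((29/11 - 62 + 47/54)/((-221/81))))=311168/104235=2.99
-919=-919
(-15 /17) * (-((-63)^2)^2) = 236294415 /17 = 13899671.47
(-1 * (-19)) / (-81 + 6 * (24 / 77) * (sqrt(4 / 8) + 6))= -291137 / 1068843-11704 * sqrt(2) / 3206529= -0.28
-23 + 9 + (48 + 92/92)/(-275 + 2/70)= -136451/9624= -14.18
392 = 392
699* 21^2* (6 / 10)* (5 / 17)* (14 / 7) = 1849554 / 17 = 108797.29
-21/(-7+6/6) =7/2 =3.50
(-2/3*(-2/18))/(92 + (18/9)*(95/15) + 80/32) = 4/5787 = 0.00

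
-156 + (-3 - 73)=-232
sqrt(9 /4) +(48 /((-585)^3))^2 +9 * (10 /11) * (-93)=-74403122081518541243 /97975021595343750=-759.41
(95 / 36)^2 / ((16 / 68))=153425 / 5184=29.60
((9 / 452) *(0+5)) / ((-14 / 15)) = -675 / 6328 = -0.11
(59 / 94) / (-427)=-59 / 40138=-0.00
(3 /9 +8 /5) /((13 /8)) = 232 /195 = 1.19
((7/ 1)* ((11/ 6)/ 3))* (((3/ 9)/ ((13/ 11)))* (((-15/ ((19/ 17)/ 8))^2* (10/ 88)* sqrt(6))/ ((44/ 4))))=2023000* sqrt(6)/ 14079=351.97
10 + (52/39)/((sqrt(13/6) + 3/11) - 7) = 306318/31283 - 484 *sqrt(78)/93849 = 9.75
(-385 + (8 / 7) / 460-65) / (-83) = 362248 / 66815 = 5.42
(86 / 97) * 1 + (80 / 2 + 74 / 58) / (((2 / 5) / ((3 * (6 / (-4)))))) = -5214929 / 11252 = -463.47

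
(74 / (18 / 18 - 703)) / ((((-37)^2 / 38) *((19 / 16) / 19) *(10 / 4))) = -1216 / 64935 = -0.02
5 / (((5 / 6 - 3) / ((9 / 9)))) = -2.31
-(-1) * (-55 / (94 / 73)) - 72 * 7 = -51391 / 94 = -546.71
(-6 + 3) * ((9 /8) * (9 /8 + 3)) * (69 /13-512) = 5869017 /832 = 7054.11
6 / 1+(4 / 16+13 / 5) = 177 / 20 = 8.85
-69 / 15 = -23 / 5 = -4.60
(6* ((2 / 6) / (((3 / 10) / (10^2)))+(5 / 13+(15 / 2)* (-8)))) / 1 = 12050 / 39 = 308.97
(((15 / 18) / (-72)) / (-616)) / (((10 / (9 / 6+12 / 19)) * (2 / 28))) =3 / 53504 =0.00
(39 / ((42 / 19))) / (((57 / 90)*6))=4.64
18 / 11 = 1.64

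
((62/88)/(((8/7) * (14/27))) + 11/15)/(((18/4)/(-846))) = -954053/2640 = -361.38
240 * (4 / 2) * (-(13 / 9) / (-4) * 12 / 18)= 1040 / 9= 115.56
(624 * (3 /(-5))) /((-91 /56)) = 1152 /5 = 230.40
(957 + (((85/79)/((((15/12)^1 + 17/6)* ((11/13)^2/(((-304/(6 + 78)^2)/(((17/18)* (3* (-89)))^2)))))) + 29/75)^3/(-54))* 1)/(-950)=-643560930493743481586039361551421481519807343267/638854302934324747332128330287351793051245312500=-1.01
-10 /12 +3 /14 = -13 /21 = -0.62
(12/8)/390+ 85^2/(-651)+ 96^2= 9204.91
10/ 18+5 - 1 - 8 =-31/ 9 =-3.44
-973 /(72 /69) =-22379 /24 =-932.46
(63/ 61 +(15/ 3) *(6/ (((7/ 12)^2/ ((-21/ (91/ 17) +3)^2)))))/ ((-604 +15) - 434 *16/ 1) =-4274287/ 422803017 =-0.01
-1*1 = -1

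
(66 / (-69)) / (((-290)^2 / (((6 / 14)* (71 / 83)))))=-2343 / 561914150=-0.00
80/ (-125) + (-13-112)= -3141/ 25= -125.64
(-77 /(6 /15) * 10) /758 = -1925 /758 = -2.54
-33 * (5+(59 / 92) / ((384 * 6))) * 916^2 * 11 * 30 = -33627208892695 / 736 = -45689142517.25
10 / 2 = 5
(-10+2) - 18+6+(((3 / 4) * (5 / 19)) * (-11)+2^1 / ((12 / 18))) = -1457 / 76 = -19.17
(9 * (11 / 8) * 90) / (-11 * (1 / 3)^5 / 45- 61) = -48715425 / 2668184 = -18.26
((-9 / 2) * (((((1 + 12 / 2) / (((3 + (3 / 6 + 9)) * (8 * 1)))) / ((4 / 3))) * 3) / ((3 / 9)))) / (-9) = 189 / 800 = 0.24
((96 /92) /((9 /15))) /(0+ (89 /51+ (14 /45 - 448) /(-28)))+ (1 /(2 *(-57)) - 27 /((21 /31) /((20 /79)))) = -393463345307 /39341927478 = -10.00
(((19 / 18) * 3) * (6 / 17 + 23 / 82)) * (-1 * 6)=-16777 / 1394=-12.04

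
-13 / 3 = -4.33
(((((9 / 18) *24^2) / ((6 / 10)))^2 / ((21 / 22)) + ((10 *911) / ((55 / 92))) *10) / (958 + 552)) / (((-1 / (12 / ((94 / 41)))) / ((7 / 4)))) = -186463572 / 78067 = -2388.51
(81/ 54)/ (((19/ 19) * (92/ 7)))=21/ 184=0.11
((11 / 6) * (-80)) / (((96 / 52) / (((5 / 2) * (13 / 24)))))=-46475 / 432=-107.58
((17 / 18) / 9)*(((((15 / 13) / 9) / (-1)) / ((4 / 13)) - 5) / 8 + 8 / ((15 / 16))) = 7123 / 8640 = 0.82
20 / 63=0.32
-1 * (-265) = 265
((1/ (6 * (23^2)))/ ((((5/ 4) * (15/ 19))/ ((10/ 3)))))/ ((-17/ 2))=-152/ 1214055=-0.00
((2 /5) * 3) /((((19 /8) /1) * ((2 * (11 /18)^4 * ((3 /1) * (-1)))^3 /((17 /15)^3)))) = -1.26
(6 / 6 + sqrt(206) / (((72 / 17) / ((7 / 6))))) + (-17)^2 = 119 * sqrt(206) / 432 + 290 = 293.95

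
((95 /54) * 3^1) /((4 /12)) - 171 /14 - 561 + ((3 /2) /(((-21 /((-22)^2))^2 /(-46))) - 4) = -5470411 /147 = -37213.68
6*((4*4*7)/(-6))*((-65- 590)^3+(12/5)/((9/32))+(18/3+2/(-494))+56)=116608450903168/3705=31473266100.72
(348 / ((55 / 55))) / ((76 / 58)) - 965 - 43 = -742.42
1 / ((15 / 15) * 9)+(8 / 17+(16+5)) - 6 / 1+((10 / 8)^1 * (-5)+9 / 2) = 8465 / 612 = 13.83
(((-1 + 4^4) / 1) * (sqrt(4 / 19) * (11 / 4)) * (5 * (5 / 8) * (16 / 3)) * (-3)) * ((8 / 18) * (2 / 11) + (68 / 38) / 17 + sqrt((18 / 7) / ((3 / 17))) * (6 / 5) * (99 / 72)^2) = -5091075 * sqrt(13566) / 4256 - 743750 * sqrt(19) / 1083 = -142319.99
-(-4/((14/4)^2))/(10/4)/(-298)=-16/36505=-0.00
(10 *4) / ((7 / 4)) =160 / 7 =22.86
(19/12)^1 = 19/12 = 1.58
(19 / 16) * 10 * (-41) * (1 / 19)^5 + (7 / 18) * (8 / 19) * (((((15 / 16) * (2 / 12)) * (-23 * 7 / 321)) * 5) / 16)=-202728245 / 48191663232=-0.00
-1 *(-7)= 7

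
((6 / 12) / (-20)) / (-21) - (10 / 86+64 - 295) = 8339563 / 36120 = 230.88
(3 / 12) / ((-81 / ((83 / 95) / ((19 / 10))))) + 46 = 2690089 / 58482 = 46.00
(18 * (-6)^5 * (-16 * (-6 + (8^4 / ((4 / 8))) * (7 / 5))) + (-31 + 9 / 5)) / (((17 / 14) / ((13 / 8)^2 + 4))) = 2246195264005 / 16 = 140387204000.31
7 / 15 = 0.47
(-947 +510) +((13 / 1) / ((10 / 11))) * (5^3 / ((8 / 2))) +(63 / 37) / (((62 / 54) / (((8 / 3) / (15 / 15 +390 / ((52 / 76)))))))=51776311 / 5239496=9.88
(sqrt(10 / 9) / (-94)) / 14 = -sqrt(10) / 3948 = -0.00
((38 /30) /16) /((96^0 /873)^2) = 4826817 /80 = 60335.21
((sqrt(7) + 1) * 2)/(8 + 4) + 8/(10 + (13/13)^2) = sqrt(7)/6 + 59/66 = 1.33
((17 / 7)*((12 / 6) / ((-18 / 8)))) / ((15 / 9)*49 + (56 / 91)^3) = -17576 / 666813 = -0.03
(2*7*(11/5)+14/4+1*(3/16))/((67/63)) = 173817/5360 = 32.43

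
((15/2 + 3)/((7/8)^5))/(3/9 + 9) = 36864/16807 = 2.19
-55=-55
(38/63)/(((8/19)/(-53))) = -19133/252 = -75.92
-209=-209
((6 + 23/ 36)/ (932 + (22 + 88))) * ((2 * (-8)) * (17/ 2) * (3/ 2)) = -4063/ 3126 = -1.30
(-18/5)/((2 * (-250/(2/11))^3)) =9/12998046875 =0.00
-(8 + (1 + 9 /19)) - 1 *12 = -408 /19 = -21.47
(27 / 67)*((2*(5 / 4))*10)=675 / 67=10.07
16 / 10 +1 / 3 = 29 / 15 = 1.93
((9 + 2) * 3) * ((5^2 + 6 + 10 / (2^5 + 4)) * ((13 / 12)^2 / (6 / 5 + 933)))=5233085 / 4035744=1.30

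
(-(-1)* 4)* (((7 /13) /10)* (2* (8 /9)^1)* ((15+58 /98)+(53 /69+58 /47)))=6.74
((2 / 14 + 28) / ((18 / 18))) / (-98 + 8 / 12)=-591 / 2044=-0.29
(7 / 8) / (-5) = -7 / 40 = -0.18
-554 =-554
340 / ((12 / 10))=850 / 3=283.33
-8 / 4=-2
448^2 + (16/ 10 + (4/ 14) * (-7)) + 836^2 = 4497998/ 5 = 899599.60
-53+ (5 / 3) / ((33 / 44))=-457 / 9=-50.78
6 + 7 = 13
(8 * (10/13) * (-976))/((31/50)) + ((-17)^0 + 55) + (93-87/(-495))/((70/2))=-22409074078/2327325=-9628.68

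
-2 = -2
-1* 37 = -37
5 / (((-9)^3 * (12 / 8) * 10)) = -1 / 2187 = -0.00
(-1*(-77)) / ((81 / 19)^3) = 528143 / 531441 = 0.99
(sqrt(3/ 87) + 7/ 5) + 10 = sqrt(29)/ 29 + 57/ 5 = 11.59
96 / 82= 48 / 41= 1.17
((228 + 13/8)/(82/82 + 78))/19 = 1837/12008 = 0.15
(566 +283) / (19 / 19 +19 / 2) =566 / 7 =80.86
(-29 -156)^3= -6331625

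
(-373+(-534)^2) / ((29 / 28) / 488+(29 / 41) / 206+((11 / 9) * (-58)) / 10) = -739478427901920 / 18392853193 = -40204.66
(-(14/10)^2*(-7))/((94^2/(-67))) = -22981/220900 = -0.10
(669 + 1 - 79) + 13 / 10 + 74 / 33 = 196199 / 330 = 594.54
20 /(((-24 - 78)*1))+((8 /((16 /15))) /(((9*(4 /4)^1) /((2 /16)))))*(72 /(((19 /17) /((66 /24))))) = 18.26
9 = 9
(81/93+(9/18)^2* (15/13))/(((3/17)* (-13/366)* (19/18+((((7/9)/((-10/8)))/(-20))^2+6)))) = -98118995625/3743124047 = -26.21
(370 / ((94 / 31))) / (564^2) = 5735 / 14950512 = 0.00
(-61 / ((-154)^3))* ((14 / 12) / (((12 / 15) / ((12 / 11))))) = 305 / 11478544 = 0.00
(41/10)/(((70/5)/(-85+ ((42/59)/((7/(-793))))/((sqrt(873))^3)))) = -697/28-32513 * sqrt(97)/349732530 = -24.89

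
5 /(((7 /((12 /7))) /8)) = 480 /49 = 9.80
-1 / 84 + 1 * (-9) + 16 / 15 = -7.95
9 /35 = 0.26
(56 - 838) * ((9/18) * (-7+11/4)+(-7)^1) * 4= 28543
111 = 111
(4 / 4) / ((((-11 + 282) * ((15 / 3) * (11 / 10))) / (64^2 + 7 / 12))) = 4469 / 1626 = 2.75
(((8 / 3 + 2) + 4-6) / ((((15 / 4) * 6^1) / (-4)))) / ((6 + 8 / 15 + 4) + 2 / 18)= -64 / 1437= -0.04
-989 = -989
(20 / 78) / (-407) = -10 / 15873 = -0.00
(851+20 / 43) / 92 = 9.26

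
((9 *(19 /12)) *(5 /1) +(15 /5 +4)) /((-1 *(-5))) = 313 /20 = 15.65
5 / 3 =1.67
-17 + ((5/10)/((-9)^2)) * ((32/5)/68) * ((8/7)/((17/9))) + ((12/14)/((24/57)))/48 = -98796937/5826240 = -16.96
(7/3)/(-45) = -7/135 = -0.05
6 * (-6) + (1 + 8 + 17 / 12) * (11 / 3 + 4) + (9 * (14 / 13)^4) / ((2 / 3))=63767995 / 1028196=62.02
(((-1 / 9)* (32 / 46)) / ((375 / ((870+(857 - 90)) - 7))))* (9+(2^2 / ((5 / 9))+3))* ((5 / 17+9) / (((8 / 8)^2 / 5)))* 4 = -105488384 / 87975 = -1199.07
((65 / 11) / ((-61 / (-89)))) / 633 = 5785 / 424743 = 0.01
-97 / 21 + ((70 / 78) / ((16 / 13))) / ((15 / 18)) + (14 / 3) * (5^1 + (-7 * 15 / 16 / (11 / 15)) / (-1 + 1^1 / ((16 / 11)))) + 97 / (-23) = 2111149 / 14168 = 149.01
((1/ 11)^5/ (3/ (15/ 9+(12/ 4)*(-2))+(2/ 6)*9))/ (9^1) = 0.00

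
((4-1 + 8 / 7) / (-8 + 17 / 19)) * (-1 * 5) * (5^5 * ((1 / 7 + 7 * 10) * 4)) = 3381762500 / 1323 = 2556131.90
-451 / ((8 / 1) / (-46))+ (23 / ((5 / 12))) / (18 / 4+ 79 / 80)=4571411 / 1756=2603.31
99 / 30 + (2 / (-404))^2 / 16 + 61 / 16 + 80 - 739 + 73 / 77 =-163615348363 / 251352640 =-650.94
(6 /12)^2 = 1 /4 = 0.25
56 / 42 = 4 / 3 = 1.33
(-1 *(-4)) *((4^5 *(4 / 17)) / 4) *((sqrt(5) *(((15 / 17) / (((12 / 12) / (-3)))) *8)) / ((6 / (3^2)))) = -2211840 *sqrt(5) / 289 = -17113.58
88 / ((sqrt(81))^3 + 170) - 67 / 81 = -53105 / 72819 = -0.73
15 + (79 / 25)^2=15616 / 625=24.99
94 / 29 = 3.24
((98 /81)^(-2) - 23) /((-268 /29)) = 6215599 /2573872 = 2.41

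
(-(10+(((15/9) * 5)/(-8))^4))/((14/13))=-48209005/4644864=-10.38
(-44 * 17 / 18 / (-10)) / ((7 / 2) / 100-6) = -7480 / 10737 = -0.70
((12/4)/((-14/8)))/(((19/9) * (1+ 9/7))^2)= -1701/23104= -0.07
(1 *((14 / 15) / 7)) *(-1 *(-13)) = 26 / 15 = 1.73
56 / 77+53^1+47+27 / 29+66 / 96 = 522373 / 5104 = 102.35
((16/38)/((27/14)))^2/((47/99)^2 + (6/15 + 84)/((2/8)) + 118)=7589120/72575262027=0.00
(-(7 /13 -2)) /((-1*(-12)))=19 /156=0.12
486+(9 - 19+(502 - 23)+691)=1646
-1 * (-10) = 10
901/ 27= 33.37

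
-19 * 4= -76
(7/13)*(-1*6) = -42/13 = -3.23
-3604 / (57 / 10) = -36040 / 57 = -632.28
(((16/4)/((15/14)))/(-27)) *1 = -56/405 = -0.14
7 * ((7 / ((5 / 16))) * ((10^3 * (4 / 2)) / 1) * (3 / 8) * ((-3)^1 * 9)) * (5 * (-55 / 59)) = 873180000 / 59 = 14799661.02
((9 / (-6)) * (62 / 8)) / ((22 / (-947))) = 88071 / 176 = 500.40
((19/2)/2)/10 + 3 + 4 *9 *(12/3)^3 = 92299/40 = 2307.48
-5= -5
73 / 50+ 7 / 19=1737 / 950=1.83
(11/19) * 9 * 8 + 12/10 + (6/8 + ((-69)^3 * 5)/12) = -12999336/95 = -136835.12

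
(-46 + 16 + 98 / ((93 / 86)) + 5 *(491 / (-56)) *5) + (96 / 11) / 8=-157.48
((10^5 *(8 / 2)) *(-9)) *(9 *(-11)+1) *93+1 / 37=1213984800001 / 37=32810400000.03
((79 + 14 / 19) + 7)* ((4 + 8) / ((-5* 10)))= -9888 / 475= -20.82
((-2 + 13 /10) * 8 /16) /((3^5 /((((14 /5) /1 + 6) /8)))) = -77 /48600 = -0.00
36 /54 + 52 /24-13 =-61 /6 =-10.17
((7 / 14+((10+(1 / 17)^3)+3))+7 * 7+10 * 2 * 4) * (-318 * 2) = -445265826 / 4913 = -90630.13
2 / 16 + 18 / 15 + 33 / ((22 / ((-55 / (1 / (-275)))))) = 907553 / 40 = 22688.82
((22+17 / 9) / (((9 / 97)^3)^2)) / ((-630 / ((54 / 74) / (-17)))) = 35817796211947 / 14039608338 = 2551.20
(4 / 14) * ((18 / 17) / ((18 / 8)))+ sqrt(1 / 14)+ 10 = sqrt(14) / 14+ 1206 / 119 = 10.40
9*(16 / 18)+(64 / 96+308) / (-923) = 21226 / 2769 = 7.67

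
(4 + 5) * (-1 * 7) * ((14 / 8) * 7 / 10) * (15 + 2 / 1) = -52479 / 40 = -1311.98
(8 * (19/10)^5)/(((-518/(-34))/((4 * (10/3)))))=84187366/485625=173.36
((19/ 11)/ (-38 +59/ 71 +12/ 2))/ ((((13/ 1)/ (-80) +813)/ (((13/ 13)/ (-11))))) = 0.00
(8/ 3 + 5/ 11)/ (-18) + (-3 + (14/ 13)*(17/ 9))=-8797/ 7722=-1.14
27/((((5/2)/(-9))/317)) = -154062/5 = -30812.40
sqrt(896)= 8 * sqrt(14)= 29.93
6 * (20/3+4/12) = 42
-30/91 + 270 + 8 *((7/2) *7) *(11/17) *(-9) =-1348584/1547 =-871.74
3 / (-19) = -3 / 19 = -0.16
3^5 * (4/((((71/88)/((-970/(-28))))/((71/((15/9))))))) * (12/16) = 9334116/7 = 1333445.14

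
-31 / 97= -0.32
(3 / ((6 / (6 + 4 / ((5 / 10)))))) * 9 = 63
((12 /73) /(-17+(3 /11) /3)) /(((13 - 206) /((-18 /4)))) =-99 /436759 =-0.00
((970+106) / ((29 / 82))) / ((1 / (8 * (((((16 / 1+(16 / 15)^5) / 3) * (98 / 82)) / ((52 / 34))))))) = 94639914059264 / 858853125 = 110193.36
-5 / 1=-5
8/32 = 1/4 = 0.25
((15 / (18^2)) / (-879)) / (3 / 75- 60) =125 / 142303068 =0.00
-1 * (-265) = 265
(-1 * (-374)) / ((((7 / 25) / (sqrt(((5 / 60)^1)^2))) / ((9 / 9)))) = 4675 / 42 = 111.31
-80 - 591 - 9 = -680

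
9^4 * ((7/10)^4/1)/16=98.46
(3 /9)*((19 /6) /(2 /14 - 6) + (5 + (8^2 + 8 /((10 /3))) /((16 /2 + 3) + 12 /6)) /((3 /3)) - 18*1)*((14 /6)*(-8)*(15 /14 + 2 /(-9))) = 28856402 /647595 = 44.56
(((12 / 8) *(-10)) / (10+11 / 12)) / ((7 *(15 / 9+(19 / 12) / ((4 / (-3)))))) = -8640 / 21091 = -0.41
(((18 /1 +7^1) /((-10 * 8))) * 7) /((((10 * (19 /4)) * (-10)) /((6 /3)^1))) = 7 /760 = 0.01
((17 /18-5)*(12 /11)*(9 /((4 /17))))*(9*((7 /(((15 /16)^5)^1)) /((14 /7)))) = -2277244928 /309375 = -7360.79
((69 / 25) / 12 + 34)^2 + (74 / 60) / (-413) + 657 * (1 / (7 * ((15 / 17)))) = 15835180031 / 12390000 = 1278.06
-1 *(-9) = 9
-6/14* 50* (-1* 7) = 150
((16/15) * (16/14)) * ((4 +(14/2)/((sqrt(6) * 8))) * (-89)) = -45568/105 - 712 * sqrt(6)/45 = -472.74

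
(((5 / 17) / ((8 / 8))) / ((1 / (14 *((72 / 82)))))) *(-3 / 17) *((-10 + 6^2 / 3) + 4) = -3.83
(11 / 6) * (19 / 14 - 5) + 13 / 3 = -197 / 84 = -2.35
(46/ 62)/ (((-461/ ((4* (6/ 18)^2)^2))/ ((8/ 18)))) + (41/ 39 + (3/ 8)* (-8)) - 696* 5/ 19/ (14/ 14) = -476331569516/ 2573280333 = -185.11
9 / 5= 1.80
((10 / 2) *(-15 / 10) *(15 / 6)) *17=-1275 / 4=-318.75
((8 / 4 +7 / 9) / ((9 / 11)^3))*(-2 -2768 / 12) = -23225950 / 19683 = -1180.00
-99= -99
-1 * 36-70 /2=-71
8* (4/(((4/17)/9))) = 1224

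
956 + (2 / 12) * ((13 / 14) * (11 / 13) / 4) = 321227 / 336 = 956.03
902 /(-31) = -902 /31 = -29.10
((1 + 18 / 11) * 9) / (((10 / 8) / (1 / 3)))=348 / 55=6.33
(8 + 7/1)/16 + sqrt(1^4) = 31/16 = 1.94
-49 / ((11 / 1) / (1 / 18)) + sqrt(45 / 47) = -49 / 198 + 3*sqrt(235) / 47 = 0.73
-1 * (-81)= 81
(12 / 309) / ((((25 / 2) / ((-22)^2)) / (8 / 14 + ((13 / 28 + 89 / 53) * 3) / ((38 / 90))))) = 431289496 / 18151175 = 23.76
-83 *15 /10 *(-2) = 249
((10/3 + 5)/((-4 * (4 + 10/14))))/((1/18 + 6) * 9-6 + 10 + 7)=-175/25938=-0.01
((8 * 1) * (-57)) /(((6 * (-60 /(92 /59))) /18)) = 10488 /295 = 35.55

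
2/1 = 2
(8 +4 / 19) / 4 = 39 / 19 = 2.05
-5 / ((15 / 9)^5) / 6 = -0.06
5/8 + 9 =77/8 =9.62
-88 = -88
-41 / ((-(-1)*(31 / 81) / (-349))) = 1159029 / 31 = 37388.03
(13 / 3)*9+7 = 46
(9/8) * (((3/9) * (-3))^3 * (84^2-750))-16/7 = -7096.54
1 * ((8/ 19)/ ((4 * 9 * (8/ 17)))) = 17/ 684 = 0.02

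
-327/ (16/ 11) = -3597/ 16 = -224.81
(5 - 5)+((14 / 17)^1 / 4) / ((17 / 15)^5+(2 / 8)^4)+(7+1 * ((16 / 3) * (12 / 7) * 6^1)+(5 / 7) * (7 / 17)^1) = 22678170628 / 364242767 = 62.26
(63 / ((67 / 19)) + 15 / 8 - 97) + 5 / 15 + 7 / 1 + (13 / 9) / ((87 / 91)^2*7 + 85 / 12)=-21486323327 / 307743864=-69.82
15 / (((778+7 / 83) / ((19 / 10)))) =83 / 2266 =0.04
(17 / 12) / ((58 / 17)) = 289 / 696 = 0.42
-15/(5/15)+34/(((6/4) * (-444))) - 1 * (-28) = -5678/333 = -17.05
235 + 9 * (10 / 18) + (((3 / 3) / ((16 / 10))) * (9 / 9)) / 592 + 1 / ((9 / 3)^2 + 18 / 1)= 30694151 / 127872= 240.04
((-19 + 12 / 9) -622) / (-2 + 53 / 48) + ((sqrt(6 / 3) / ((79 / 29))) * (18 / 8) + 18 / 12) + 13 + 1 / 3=261 * sqrt(2) / 316 + 188051 / 258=730.05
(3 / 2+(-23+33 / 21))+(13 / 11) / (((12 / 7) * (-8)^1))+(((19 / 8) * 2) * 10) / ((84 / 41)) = 23431 / 7392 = 3.17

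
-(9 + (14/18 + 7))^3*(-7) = 24100657/729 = 33059.89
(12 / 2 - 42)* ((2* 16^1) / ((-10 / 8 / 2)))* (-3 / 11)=-27648 / 55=-502.69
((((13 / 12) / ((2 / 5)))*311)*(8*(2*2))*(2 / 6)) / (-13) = -6220 / 9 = -691.11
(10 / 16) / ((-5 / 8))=-1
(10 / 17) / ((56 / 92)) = 115 / 119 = 0.97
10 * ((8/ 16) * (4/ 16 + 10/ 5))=45/ 4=11.25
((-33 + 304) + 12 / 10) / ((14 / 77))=14971 / 10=1497.10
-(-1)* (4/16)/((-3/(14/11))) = -7/66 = -0.11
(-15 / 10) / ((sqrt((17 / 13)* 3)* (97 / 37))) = -37* sqrt(663) / 3298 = -0.29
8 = 8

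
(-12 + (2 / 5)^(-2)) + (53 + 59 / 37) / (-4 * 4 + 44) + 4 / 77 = -42715 / 11396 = -3.75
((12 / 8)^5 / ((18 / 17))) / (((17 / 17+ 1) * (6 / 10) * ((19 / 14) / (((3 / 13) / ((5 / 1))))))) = 3213 / 15808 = 0.20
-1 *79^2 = -6241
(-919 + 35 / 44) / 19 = -40401 / 836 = -48.33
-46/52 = -23/26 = -0.88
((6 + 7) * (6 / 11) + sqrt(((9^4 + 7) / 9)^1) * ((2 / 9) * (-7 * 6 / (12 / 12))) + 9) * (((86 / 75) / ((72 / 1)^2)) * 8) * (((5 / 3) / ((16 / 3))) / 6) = 2537 / 1710720 -301 * sqrt(1642) / 524880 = -0.02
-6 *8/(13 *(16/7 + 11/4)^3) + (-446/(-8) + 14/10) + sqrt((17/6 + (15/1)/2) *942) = 13877328973/242945820 + sqrt(9734) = 155.78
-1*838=-838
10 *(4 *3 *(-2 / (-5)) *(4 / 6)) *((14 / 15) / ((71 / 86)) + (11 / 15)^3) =11692832 / 239625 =48.80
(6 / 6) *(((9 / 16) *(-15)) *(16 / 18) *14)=-105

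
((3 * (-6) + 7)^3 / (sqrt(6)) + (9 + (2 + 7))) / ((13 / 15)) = -606.21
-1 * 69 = -69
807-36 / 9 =803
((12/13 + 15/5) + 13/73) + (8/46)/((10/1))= 449478/109135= 4.12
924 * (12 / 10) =5544 / 5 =1108.80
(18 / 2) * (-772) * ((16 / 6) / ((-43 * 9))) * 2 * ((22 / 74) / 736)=4246 / 109779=0.04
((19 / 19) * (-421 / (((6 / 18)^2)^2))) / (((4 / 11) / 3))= -1125333 / 4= -281333.25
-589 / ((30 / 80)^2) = -37696 / 9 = -4188.44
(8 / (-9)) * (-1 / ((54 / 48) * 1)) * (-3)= -2.37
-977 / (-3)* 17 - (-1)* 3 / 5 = 83054 / 15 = 5536.93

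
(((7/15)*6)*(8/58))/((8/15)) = 21/29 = 0.72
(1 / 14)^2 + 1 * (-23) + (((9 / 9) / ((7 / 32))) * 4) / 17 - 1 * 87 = -362919 / 3332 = -108.92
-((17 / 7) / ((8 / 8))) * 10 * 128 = -21760 / 7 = -3108.57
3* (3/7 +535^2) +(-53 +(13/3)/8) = 858623.83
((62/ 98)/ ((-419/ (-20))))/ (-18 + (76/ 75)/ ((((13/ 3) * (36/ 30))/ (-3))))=-10075/ 6200362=-0.00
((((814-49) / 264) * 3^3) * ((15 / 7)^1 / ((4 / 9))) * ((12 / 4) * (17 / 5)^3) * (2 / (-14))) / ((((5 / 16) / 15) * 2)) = -1643943843 / 10780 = -152499.43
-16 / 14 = -8 / 7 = -1.14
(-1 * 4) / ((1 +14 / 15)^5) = -3037500 / 20511149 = -0.15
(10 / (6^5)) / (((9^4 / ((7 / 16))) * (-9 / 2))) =-35 / 1836660096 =-0.00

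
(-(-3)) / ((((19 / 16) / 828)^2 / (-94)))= -49493680128 / 361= -137101607.00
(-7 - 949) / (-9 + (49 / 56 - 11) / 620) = 4741760 / 44721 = 106.03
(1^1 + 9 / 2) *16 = 88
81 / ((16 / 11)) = 891 / 16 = 55.69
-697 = -697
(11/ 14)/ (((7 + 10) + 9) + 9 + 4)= 11/ 546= 0.02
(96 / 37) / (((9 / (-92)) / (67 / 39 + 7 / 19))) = -4551424 / 82251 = -55.34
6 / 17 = 0.35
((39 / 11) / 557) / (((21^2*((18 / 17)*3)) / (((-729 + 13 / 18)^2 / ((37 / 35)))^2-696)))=7994781798336719295221 / 6989601943314144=1143810.74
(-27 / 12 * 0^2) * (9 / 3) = 0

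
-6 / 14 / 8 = -0.05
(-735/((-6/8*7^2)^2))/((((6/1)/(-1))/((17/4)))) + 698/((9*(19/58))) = 1986946/8379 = 237.13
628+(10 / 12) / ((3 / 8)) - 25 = 5447 / 9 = 605.22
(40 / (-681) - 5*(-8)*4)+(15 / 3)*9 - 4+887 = 740888 / 681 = 1087.94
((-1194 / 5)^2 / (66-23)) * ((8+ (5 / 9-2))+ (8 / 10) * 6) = 80944444 / 5375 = 15059.43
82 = 82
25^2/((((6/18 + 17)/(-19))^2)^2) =6597500625/7311616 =902.33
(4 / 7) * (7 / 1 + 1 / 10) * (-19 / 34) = -1349 / 595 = -2.27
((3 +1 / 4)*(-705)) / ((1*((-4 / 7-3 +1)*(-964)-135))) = -21385 / 21876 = -0.98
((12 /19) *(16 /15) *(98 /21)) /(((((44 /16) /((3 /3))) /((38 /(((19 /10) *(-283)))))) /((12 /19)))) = -57344 /1123793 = -0.05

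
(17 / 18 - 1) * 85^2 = -7225 / 18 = -401.39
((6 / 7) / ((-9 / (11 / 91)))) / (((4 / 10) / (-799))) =43945 / 1911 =23.00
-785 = -785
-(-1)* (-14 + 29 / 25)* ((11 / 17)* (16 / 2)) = -28248 / 425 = -66.47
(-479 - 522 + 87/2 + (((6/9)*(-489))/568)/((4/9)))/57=-1089187/64752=-16.82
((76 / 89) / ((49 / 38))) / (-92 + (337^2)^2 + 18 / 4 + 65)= 5776 / 112495638515197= 0.00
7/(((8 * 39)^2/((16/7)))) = 1/6084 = 0.00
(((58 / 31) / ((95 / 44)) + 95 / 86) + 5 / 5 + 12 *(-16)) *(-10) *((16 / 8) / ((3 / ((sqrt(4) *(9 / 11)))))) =574503876 / 278597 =2062.13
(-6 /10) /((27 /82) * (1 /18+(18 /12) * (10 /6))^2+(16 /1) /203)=-149814 /556615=-0.27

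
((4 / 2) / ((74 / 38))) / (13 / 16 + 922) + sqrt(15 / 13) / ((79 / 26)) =608 / 546305 + 2 * sqrt(195) / 79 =0.35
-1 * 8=-8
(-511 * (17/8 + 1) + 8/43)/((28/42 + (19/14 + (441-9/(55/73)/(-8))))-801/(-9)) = -634396455/211976971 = -2.99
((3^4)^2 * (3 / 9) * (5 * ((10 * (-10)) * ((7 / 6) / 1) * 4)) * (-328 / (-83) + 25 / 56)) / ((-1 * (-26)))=-1862868375 / 2158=-863238.36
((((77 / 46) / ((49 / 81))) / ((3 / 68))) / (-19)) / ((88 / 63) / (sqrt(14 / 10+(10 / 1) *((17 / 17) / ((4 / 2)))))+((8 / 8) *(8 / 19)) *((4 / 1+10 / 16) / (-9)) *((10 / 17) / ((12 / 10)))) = -7.40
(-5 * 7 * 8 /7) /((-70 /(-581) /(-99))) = 32868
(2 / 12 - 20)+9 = -65 / 6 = -10.83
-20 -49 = -69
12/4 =3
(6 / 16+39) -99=-477 / 8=-59.62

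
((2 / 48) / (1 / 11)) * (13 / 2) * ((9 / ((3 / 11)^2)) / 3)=17303 / 144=120.16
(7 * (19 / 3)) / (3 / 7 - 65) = -931 / 1356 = -0.69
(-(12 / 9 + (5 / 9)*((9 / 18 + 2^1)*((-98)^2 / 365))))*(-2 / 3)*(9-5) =199088 / 1971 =101.01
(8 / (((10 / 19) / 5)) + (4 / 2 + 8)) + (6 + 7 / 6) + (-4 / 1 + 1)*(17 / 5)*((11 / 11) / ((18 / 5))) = 271 / 3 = 90.33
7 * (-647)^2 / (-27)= -2930263 / 27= -108528.26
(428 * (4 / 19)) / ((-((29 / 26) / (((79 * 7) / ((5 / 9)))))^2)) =-28667230458048 / 399475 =-71762264.12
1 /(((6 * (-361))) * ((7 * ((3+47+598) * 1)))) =-1 /9824976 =-0.00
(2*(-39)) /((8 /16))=-156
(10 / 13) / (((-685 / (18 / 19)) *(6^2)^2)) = -1 / 1218204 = -0.00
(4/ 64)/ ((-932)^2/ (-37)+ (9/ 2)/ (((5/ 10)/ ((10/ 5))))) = -0.00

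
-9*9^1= -81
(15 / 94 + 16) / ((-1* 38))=-1519 / 3572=-0.43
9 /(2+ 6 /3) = 9 /4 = 2.25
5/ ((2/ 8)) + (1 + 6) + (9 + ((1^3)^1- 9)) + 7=35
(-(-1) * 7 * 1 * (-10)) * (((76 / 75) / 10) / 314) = -266 / 11775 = -0.02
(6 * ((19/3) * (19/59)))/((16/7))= 2527/472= 5.35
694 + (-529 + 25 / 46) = 7615 / 46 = 165.54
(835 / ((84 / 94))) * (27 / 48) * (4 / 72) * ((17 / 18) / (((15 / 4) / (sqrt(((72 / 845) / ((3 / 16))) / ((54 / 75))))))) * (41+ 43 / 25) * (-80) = -190008592 * sqrt(15) / 36855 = -19967.44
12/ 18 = 2/ 3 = 0.67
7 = 7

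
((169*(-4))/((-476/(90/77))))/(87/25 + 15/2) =84500/558943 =0.15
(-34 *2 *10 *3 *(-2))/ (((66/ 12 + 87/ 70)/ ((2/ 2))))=35700/ 59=605.08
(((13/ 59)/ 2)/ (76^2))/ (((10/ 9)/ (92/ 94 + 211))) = 1165671/ 320336960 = 0.00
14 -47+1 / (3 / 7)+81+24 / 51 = 2591 / 51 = 50.80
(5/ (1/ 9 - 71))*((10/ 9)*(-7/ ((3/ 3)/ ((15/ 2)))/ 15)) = 175/ 638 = 0.27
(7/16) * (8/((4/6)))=21/4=5.25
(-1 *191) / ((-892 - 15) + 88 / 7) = 1337 / 6261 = 0.21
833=833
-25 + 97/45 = -22.84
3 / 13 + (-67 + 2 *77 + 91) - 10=2187 / 13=168.23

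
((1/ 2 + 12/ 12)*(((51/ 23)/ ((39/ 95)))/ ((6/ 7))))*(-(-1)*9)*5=508725/ 1196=425.36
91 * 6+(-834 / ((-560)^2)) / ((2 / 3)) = 171224349 / 313600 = 546.00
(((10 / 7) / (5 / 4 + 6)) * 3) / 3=40 / 203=0.20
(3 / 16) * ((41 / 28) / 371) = 123 / 166208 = 0.00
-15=-15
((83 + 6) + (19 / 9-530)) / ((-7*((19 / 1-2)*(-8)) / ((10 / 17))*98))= -9875 / 3568572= -0.00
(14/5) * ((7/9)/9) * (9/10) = 49/225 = 0.22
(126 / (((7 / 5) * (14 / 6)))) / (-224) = -135 / 784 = -0.17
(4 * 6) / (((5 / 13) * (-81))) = -104 / 135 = -0.77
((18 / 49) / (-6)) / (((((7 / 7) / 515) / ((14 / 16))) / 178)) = -137505 / 28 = -4910.89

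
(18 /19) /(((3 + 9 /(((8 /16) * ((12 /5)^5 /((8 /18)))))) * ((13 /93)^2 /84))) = 1313.56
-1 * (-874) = 874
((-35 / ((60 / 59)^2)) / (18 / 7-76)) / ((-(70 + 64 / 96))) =-170569 / 26152320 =-0.01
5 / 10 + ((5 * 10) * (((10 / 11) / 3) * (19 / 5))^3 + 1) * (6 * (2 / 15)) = 22415981 / 359370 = 62.38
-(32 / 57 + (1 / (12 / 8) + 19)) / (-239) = 0.08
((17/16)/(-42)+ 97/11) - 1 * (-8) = 124133/7392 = 16.79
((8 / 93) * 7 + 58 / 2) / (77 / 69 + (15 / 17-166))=-1076423 / 5963594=-0.18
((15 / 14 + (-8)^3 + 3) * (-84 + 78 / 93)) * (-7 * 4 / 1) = -36664316 / 31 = -1182719.87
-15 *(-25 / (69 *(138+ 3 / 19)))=19 / 483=0.04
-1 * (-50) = 50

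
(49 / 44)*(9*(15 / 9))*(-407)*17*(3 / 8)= -1386945 / 32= -43342.03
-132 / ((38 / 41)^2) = -55473 / 361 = -153.66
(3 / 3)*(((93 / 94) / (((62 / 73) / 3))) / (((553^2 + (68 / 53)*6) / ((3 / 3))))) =34821 / 3047157580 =0.00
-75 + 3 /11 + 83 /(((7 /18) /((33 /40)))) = 156081 /1540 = 101.35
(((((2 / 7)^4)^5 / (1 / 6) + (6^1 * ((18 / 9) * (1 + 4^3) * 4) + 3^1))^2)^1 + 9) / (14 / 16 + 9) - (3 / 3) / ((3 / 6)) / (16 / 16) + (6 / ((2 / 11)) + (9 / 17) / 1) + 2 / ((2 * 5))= 987691.27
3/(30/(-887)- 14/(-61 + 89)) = -5322/947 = -5.62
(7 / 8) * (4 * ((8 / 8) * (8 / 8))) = 7 / 2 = 3.50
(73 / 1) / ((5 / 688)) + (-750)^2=2862724 / 5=572544.80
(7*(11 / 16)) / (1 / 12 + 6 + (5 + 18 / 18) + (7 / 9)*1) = 0.37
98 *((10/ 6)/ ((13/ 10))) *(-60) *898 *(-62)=5456248000/ 13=419711384.62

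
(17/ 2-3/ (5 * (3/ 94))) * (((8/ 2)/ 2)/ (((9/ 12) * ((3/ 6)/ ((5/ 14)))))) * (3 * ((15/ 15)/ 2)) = -206/ 7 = -29.43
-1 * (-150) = 150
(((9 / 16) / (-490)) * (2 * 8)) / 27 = -1 / 1470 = -0.00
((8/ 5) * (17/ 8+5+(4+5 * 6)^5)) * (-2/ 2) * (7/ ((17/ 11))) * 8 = -223905804584/ 85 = -2634185936.28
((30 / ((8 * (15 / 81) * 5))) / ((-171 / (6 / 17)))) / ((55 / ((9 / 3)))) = -81 / 177650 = -0.00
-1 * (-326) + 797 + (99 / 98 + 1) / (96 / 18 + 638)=1123.00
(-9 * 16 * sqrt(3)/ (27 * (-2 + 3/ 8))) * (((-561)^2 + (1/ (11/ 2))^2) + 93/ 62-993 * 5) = 4797524672 * sqrt(3)/ 4719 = 1760872.32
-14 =-14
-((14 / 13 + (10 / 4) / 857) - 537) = 11941373 / 22282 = 535.92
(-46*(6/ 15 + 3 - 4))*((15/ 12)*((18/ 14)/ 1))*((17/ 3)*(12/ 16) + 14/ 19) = 235359/ 1064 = 221.20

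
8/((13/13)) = 8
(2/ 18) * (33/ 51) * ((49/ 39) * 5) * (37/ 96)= 99715/ 572832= 0.17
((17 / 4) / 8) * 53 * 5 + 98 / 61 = 277941 / 1952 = 142.39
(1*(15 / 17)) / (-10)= -0.09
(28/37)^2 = 784/1369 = 0.57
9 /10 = 0.90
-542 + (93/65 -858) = -1398.57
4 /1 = 4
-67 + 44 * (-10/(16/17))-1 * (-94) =-881/2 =-440.50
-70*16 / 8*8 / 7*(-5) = 800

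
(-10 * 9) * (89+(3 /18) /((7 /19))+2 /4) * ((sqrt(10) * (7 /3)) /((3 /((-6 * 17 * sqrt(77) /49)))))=642260 * sqrt(770) /49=363714.12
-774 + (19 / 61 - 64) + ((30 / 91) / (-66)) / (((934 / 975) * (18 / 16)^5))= -36167026093703 / 43174640817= -837.69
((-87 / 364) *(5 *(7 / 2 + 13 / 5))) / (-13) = 5307 / 9464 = 0.56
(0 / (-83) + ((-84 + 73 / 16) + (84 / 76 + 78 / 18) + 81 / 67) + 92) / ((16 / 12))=1173811 / 81472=14.41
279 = 279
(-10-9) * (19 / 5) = -361 / 5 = -72.20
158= 158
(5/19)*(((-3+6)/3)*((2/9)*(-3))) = -10/57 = -0.18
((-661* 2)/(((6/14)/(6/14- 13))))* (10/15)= 232672/9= 25852.44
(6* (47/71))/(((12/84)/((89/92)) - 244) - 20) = -87843/5835490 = -0.02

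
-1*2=-2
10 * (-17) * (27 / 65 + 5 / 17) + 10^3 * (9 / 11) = 99752 / 143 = 697.57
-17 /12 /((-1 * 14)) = 17 /168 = 0.10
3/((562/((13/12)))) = 0.01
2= 2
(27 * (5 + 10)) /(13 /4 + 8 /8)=1620 /17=95.29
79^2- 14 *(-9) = 6367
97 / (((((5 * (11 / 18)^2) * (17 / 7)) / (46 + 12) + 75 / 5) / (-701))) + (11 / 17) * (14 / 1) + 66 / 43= -6523140877928 / 1449898295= -4499.03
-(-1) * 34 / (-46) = -17 / 23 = -0.74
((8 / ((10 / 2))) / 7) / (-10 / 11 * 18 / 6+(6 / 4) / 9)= -0.09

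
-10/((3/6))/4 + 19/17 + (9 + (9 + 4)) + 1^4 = 325/17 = 19.12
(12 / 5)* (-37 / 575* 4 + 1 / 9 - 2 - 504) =-10477228 / 8625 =-1214.75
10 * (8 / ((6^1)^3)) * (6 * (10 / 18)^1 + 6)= 280 / 81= 3.46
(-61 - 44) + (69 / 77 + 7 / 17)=-135733 / 1309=-103.69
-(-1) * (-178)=-178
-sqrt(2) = -1.41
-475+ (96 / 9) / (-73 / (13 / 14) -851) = -475.01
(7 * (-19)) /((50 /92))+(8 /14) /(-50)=-42828 /175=-244.73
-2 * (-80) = 160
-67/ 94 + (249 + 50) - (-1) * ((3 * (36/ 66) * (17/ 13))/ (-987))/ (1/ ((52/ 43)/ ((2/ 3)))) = 92835905/ 311234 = 298.28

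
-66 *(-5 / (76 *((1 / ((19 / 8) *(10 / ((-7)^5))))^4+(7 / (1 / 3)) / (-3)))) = 235778125 / 13617880114412345254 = 0.00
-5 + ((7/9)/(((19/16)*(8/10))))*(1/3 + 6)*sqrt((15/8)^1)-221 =-226 + 35*sqrt(30)/27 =-218.90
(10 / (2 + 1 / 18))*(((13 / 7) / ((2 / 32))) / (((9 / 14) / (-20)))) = -166400 / 37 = -4497.30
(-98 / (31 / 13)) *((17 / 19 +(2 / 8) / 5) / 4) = -228683 / 23560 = -9.71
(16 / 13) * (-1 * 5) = -80 / 13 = -6.15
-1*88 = -88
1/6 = 0.17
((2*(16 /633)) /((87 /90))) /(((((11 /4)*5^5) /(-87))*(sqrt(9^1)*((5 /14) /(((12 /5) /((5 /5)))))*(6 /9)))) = -64512 /36265625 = -0.00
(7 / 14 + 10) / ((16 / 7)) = 147 / 32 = 4.59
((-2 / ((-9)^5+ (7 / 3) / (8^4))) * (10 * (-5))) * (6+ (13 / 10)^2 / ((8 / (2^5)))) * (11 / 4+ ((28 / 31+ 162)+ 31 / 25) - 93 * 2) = 232177938432 / 562335431375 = 0.41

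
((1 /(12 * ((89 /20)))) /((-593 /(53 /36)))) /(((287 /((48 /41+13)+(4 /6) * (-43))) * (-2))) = -472495 /402425469432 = -0.00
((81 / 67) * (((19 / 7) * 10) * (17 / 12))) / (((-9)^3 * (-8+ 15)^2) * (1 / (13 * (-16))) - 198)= -503880 / 284683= -1.77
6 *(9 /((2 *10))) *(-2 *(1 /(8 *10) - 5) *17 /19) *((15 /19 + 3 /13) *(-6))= -1821771 /12350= -147.51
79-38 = 41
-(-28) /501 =28 /501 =0.06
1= 1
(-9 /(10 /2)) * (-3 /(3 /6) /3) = 18 /5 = 3.60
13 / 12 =1.08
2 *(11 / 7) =22 / 7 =3.14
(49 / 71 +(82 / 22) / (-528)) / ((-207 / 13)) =-159211 / 3711312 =-0.04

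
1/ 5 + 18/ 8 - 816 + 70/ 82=-666411/ 820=-812.70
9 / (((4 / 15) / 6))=405 / 2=202.50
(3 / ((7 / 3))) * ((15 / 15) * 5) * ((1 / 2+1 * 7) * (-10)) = -3375 / 7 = -482.14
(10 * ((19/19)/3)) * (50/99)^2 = 25000/29403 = 0.85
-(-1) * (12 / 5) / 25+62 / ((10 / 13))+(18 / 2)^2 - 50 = 13962 / 125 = 111.70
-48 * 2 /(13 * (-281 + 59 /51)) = 0.03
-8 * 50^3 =-1000000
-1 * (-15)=15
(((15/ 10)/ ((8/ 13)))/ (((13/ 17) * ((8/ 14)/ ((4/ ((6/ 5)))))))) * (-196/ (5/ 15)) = -87465/ 8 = -10933.12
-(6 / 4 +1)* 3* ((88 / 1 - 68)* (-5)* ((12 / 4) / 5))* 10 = 4500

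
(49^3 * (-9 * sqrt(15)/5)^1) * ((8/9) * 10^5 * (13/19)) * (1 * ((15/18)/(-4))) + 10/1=10 + 152943700000 * sqrt(15)/57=10392077255.74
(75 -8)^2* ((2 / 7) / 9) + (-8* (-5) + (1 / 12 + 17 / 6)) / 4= 154463 / 1008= 153.24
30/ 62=0.48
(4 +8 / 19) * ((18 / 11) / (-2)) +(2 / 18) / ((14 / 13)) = -92539 / 26334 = -3.51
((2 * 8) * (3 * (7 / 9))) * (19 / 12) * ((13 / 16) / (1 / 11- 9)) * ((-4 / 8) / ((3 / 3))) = 2717 / 1008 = 2.70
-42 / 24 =-7 / 4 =-1.75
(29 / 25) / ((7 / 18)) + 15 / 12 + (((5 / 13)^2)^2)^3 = 69032397116348703 / 16308659585736700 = 4.23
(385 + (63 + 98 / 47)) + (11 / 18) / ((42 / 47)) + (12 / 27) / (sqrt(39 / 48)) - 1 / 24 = 16 * sqrt(13) / 117 + 32030485 / 71064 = 451.22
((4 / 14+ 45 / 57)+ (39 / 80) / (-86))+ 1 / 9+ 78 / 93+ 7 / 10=694237099 / 255296160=2.72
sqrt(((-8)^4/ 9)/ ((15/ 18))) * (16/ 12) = 256 * sqrt(30)/ 45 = 31.16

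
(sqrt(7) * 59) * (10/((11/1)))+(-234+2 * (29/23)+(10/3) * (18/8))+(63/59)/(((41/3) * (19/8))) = -473466631/2114206+590 * sqrt(7)/11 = -82.04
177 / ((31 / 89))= 15753 / 31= 508.16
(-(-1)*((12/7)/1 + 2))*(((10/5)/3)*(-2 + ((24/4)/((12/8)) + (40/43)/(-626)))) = 466232/94213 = 4.95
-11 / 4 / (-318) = 11 / 1272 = 0.01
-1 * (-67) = 67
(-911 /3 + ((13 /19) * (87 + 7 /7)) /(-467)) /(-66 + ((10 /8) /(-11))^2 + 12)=5.63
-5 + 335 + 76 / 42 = 6968 / 21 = 331.81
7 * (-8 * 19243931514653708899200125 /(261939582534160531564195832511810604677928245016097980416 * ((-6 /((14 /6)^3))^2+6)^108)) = -5661373033435096936097617936527572382840635710864920715368860035185268410342047231878988511404220773467453498164863983300177239943023308275085441342864144975103793938700728913917408251480234146735529821746190222259817961522896657881371900145482979486152460624320191173788657596927239839422991038372739981438424647844714992918865858397854867805498913665512849811680318159271865699490566585927051665195084831745726059176294717909893042757380460970207480152326152689795745359210581350646397864672603000956856160231671564478636356389827888664752129055238377483158709175994600875 /77830457867538415887839203602099982239828157894398429777539545792905681176953169249001263286653970504658557890775372407689952259031453409121434391676547488750977501131151786025075091091685438161958910176022886410577643383669147337963504304065909512309758211601542020755580145079009354382413218250468463449654020910318461005051317024074745363750495047298843647537929577053348754370610891632707058976556359339611229859191263886529580770807683219757002717434399810586645103621061975419892025533765756502225459389034493115268229651398316587474245644149547999745771834017526745733905769240719313282765083772167629091059921021785521057138278936029958999061654568037007121584046928179048839380992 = -0.00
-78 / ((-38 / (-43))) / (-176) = 1677 / 3344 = 0.50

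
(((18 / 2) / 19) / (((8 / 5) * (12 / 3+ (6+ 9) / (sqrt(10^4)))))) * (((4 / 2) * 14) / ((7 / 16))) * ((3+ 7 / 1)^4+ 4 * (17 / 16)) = 72030600 / 1577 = 45675.71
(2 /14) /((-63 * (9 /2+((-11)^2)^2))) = -2 /12917331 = -0.00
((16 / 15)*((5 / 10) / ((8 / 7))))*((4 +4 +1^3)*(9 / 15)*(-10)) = -126 / 5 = -25.20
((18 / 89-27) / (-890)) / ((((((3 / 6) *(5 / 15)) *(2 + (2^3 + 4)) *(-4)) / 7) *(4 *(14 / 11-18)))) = 15741 / 46638848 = 0.00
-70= -70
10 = 10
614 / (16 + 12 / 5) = 1535 / 46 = 33.37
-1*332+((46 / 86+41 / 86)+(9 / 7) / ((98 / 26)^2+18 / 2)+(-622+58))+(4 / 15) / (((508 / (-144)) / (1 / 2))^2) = -42599984806598 / 47601598345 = -894.93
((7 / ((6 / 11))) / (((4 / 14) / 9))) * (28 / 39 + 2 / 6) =22099 / 52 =424.98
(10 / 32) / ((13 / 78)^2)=45 / 4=11.25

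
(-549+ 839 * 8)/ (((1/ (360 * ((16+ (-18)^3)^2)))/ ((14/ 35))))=30019500076032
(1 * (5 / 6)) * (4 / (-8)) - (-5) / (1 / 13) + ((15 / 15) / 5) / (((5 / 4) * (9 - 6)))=19391 / 300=64.64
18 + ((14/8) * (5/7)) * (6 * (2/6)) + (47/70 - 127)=-3704/35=-105.83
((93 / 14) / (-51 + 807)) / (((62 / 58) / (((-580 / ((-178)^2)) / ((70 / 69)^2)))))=-444889 / 3042931360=-0.00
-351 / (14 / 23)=-8073 / 14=-576.64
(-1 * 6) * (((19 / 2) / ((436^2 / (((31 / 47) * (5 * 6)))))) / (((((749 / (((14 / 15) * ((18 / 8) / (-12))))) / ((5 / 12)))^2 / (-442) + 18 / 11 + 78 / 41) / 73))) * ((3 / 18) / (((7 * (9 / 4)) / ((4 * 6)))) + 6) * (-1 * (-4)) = 4221270677195 / 93003442341831924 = 0.00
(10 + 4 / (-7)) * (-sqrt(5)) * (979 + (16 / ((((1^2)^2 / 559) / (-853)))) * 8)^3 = 15004981450186943286068778 * sqrt(5) / 7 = 4793165503391625667015394.00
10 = 10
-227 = -227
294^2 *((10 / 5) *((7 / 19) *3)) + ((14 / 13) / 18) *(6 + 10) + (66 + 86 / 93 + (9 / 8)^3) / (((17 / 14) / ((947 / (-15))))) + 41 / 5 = 281201960163281 / 1499546880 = 187524.62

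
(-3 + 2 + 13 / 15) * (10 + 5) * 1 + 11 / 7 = -3 / 7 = -0.43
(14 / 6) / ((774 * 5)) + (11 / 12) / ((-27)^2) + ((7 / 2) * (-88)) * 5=-2896459301 / 1880820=-1540.00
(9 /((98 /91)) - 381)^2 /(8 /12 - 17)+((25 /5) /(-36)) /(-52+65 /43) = -797691794849 /93826278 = -8501.80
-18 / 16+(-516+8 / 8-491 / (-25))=-99297 / 200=-496.48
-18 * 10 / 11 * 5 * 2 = -1800 / 11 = -163.64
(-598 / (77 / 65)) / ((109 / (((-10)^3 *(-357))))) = -1653352.79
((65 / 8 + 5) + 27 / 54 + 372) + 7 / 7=3093 / 8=386.62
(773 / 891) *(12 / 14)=1546 / 2079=0.74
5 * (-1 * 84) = -420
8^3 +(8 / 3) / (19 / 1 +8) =41480 / 81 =512.10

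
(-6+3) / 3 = -1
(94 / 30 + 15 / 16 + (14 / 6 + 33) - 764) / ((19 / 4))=-173903 / 1140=-152.55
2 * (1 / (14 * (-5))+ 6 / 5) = 83 / 35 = 2.37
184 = 184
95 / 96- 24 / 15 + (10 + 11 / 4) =5827 / 480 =12.14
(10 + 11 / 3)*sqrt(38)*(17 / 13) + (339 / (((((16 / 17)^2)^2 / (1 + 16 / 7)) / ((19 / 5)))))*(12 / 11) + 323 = 697*sqrt(38) / 39 + 39156586829 / 6307840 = 6317.78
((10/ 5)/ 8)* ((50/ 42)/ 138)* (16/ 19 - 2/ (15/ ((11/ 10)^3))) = 94711/ 66074400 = 0.00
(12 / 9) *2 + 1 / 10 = 83 / 30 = 2.77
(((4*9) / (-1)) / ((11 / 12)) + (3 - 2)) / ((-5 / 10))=842 / 11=76.55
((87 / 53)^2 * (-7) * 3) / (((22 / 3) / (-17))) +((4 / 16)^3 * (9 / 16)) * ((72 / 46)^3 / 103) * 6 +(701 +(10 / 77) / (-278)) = 250832508413007905 / 301417167529016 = 832.18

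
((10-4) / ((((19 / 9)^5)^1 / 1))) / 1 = 354294 / 2476099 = 0.14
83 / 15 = 5.53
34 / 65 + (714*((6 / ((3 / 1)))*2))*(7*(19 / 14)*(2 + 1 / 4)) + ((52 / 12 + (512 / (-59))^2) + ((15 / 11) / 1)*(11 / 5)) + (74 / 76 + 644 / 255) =8935735688391 / 146167190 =61133.66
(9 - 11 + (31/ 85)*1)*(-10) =278/ 17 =16.35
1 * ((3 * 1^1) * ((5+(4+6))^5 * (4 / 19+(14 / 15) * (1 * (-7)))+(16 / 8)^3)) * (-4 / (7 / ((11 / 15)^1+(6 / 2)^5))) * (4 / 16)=333522614288 / 665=501537765.85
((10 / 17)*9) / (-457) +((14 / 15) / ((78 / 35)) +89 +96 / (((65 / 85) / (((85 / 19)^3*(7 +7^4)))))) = 27066412.33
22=22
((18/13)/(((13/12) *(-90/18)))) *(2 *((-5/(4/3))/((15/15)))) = 324/169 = 1.92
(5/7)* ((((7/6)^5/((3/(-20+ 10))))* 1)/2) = -60025/23328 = -2.57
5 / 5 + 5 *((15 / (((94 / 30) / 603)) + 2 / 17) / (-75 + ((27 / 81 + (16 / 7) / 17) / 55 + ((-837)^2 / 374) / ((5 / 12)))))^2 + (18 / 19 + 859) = 272917878005819444224487 / 316214020433979904816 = 863.08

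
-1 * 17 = -17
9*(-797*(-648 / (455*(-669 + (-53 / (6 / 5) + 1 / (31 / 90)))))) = -864547344 / 60109595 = -14.38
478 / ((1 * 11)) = 478 / 11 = 43.45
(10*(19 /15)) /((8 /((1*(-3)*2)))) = -19 /2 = -9.50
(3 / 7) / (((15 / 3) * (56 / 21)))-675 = -188991 / 280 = -674.97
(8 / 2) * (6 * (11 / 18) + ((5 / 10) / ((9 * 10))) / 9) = 5941 / 405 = 14.67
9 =9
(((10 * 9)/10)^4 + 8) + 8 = 6577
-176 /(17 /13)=-2288 /17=-134.59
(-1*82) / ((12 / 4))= -82 / 3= -27.33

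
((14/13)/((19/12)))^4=796594176/3722098081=0.21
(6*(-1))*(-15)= 90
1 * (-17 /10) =-17 /10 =-1.70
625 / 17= 36.76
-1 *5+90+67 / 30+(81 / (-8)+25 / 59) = 548927 / 7080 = 77.53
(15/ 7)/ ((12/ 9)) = 45/ 28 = 1.61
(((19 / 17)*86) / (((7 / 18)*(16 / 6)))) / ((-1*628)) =-22059 / 149464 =-0.15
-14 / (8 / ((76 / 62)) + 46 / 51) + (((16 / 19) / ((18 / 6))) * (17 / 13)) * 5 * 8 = 34130917 / 2666859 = 12.80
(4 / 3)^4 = 256 / 81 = 3.16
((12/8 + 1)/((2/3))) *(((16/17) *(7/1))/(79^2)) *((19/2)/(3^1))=1330/106097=0.01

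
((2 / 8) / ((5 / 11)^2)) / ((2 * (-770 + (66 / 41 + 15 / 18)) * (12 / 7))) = -34727 / 75527600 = -0.00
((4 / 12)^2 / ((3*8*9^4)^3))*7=7 / 35138753210820096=0.00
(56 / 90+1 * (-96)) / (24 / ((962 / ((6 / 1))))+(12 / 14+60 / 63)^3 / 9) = -4779722493 / 40493200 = -118.04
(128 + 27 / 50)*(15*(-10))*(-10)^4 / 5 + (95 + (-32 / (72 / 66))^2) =-347049401 / 9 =-38561044.56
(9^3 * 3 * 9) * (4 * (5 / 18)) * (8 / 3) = 58320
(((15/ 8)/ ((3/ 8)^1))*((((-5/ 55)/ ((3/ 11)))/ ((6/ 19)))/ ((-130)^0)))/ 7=-95/ 126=-0.75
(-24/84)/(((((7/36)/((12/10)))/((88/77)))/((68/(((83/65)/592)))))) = -1808621568/28469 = -63529.51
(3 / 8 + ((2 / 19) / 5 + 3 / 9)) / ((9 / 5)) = 1663 / 4104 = 0.41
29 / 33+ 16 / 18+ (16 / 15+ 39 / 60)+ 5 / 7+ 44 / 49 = 494471 / 97020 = 5.10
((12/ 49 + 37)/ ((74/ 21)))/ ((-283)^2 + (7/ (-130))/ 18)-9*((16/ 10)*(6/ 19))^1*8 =-167749268347062/ 4611180065065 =-36.38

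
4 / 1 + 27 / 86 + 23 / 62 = 6245 / 1333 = 4.68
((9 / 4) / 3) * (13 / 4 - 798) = -9537 / 16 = -596.06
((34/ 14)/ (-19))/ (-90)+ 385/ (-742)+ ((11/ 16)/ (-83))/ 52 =-11338133927/ 21904908480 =-0.52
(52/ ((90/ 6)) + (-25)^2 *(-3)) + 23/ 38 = -1066429/ 570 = -1870.93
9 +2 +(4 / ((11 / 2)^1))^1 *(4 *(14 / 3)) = 811 / 33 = 24.58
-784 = -784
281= 281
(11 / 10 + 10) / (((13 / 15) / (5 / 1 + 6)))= 3663 / 26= 140.88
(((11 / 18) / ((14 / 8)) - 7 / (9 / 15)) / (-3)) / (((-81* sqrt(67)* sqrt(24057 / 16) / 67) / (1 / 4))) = -713* sqrt(2211) / 13640319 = -0.00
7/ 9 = 0.78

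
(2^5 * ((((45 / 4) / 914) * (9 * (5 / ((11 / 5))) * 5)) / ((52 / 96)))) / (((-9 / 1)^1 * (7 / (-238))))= 18360000 / 65351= 280.94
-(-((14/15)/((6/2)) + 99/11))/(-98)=-419/4410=-0.10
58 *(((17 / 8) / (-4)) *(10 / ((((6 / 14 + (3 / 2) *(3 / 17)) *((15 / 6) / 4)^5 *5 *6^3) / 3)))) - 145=-732965633 / 4640625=-157.95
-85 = -85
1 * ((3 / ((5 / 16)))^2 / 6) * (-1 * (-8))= 122.88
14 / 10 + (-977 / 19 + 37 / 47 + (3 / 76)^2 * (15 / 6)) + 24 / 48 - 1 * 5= -145861697 / 2714720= -53.73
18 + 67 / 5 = 157 / 5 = 31.40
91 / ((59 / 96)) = 8736 / 59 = 148.07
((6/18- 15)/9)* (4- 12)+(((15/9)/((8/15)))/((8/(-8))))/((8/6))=9239/864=10.69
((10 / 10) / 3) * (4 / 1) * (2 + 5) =28 / 3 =9.33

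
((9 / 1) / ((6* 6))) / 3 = 1 / 12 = 0.08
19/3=6.33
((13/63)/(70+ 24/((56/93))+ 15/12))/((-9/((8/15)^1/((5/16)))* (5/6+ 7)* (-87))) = 13312/25759779975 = 0.00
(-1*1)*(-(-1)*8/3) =-8/3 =-2.67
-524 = -524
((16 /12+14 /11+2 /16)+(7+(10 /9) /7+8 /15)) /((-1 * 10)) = -288929 /277200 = -1.04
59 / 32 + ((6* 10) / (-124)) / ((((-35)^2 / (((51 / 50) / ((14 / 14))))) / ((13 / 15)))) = 56002517 / 30380000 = 1.84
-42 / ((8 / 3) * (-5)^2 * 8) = -63 / 800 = -0.08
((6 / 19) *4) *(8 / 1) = 192 / 19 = 10.11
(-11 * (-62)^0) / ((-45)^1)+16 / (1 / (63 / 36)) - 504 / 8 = -1564 / 45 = -34.76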